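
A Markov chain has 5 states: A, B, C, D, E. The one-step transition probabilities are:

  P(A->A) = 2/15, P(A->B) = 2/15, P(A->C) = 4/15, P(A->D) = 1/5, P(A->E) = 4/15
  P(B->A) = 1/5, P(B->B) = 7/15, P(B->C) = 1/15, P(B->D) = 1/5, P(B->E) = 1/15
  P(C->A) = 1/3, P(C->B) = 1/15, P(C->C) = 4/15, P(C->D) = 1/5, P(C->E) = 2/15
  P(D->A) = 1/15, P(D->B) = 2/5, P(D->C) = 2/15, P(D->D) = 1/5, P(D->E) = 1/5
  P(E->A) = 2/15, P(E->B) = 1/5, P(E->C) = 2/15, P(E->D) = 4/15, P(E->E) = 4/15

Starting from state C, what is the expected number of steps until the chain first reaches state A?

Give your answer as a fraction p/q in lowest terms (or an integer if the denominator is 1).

Let h_i = expected steps to first reach A from state i.
Boundary: h_A = 0.
First-step equations for the other states:
  h_B = 1 + 1/5*h_A + 7/15*h_B + 1/15*h_C + 1/5*h_D + 1/15*h_E
  h_C = 1 + 1/3*h_A + 1/15*h_B + 4/15*h_C + 1/5*h_D + 2/15*h_E
  h_D = 1 + 1/15*h_A + 2/5*h_B + 2/15*h_C + 1/5*h_D + 1/5*h_E
  h_E = 1 + 2/15*h_A + 1/5*h_B + 2/15*h_C + 4/15*h_D + 4/15*h_E

Substituting h_A = 0 and rearranging gives the linear system (I - Q) h = 1:
  [8/15, -1/15, -1/5, -1/15] . (h_B, h_C, h_D, h_E) = 1
  [-1/15, 11/15, -1/5, -2/15] . (h_B, h_C, h_D, h_E) = 1
  [-2/5, -2/15, 4/5, -1/5] . (h_B, h_C, h_D, h_E) = 1
  [-1/5, -2/15, -4/15, 11/15] . (h_B, h_C, h_D, h_E) = 1

Solving yields:
  h_B = 15900/2839
  h_C = 26715/5678
  h_D = 36045/5678
  h_E = 17190/2839

Starting state is C, so the expected hitting time is h_C = 26715/5678.

Answer: 26715/5678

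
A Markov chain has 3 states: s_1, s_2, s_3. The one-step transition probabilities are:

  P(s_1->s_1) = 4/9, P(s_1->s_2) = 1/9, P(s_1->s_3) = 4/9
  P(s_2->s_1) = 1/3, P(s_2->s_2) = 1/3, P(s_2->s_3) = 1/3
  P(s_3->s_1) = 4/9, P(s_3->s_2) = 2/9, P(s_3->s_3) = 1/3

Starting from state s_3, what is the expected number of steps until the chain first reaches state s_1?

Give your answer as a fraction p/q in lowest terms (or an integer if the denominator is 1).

Let h_i = expected steps to first reach s_1 from state i.
Boundary: h_s_1 = 0.
First-step equations for the other states:
  h_s_2 = 1 + 1/3*h_s_1 + 1/3*h_s_2 + 1/3*h_s_3
  h_s_3 = 1 + 4/9*h_s_1 + 2/9*h_s_2 + 1/3*h_s_3

Substituting h_s_1 = 0 and rearranging gives the linear system (I - Q) h = 1:
  [2/3, -1/3] . (h_s_2, h_s_3) = 1
  [-2/9, 2/3] . (h_s_2, h_s_3) = 1

Solving yields:
  h_s_2 = 27/10
  h_s_3 = 12/5

Starting state is s_3, so the expected hitting time is h_s_3 = 12/5.

Answer: 12/5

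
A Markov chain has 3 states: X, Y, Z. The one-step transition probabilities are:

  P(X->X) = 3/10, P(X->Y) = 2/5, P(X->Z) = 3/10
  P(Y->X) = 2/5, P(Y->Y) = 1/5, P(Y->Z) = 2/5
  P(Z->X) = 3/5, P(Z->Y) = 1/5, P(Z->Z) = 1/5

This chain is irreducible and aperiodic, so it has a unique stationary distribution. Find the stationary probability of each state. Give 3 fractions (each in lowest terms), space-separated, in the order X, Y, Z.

The stationary distribution satisfies pi = pi * P, i.e.:
  pi_X = 3/10*pi_X + 2/5*pi_Y + 3/5*pi_Z
  pi_Y = 2/5*pi_X + 1/5*pi_Y + 1/5*pi_Z
  pi_Z = 3/10*pi_X + 2/5*pi_Y + 1/5*pi_Z
with normalization: pi_X + pi_Y + pi_Z = 1.

Using the first 2 balance equations plus normalization, the linear system A*pi = b is:
  [-7/10, 2/5, 3/5] . pi = 0
  [2/5, -4/5, 1/5] . pi = 0
  [1, 1, 1] . pi = 1

Solving yields:
  pi_X = 28/67
  pi_Y = 19/67
  pi_Z = 20/67

Verification (pi * P):
  28/67*3/10 + 19/67*2/5 + 20/67*3/5 = 28/67 = pi_X  (ok)
  28/67*2/5 + 19/67*1/5 + 20/67*1/5 = 19/67 = pi_Y  (ok)
  28/67*3/10 + 19/67*2/5 + 20/67*1/5 = 20/67 = pi_Z  (ok)

Answer: 28/67 19/67 20/67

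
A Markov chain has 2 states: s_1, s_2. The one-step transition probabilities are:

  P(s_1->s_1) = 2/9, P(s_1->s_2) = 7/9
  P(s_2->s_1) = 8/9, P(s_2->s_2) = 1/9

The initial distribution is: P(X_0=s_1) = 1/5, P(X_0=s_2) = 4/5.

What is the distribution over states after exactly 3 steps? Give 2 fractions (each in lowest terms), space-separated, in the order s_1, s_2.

Propagating the distribution step by step (d_{t+1} = d_t * P):
d_0 = (s_1=1/5, s_2=4/5)
  d_1[s_1] = 1/5*2/9 + 4/5*8/9 = 34/45
  d_1[s_2] = 1/5*7/9 + 4/5*1/9 = 11/45
d_1 = (s_1=34/45, s_2=11/45)
  d_2[s_1] = 34/45*2/9 + 11/45*8/9 = 52/135
  d_2[s_2] = 34/45*7/9 + 11/45*1/9 = 83/135
d_2 = (s_1=52/135, s_2=83/135)
  d_3[s_1] = 52/135*2/9 + 83/135*8/9 = 256/405
  d_3[s_2] = 52/135*7/9 + 83/135*1/9 = 149/405
d_3 = (s_1=256/405, s_2=149/405)

Answer: 256/405 149/405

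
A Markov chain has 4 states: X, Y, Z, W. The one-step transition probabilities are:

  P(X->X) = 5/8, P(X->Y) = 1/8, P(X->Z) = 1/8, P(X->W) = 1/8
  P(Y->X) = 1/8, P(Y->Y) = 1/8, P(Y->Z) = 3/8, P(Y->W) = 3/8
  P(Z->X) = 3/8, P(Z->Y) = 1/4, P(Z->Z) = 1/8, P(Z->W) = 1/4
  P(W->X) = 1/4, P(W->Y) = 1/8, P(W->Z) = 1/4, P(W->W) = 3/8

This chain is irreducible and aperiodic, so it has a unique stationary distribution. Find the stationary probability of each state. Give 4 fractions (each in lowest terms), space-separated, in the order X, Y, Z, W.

Answer: 74/181 27/181 35/181 45/181

Derivation:
The stationary distribution satisfies pi = pi * P, i.e.:
  pi_X = 5/8*pi_X + 1/8*pi_Y + 3/8*pi_Z + 1/4*pi_W
  pi_Y = 1/8*pi_X + 1/8*pi_Y + 1/4*pi_Z + 1/8*pi_W
  pi_Z = 1/8*pi_X + 3/8*pi_Y + 1/8*pi_Z + 1/4*pi_W
  pi_W = 1/8*pi_X + 3/8*pi_Y + 1/4*pi_Z + 3/8*pi_W
with normalization: pi_X + pi_Y + pi_Z + pi_W = 1.

Using the first 3 balance equations plus normalization, the linear system A*pi = b is:
  [-3/8, 1/8, 3/8, 1/4] . pi = 0
  [1/8, -7/8, 1/4, 1/8] . pi = 0
  [1/8, 3/8, -7/8, 1/4] . pi = 0
  [1, 1, 1, 1] . pi = 1

Solving yields:
  pi_X = 74/181
  pi_Y = 27/181
  pi_Z = 35/181
  pi_W = 45/181

Verification (pi * P):
  74/181*5/8 + 27/181*1/8 + 35/181*3/8 + 45/181*1/4 = 74/181 = pi_X  (ok)
  74/181*1/8 + 27/181*1/8 + 35/181*1/4 + 45/181*1/8 = 27/181 = pi_Y  (ok)
  74/181*1/8 + 27/181*3/8 + 35/181*1/8 + 45/181*1/4 = 35/181 = pi_Z  (ok)
  74/181*1/8 + 27/181*3/8 + 35/181*1/4 + 45/181*3/8 = 45/181 = pi_W  (ok)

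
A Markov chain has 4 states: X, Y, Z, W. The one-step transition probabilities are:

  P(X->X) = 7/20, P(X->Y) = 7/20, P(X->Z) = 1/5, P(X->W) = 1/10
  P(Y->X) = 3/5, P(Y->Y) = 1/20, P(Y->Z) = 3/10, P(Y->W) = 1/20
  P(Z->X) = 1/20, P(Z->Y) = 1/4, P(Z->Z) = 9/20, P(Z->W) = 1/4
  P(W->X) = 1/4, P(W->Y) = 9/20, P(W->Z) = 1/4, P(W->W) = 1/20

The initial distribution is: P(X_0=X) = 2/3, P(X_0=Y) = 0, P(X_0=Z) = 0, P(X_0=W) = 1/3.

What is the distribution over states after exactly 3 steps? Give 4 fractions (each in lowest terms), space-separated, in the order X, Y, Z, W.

Propagating the distribution step by step (d_{t+1} = d_t * P):
d_0 = (X=2/3, Y=0, Z=0, W=1/3)
  d_1[X] = 2/3*7/20 + 0*3/5 + 0*1/20 + 1/3*1/4 = 19/60
  d_1[Y] = 2/3*7/20 + 0*1/20 + 0*1/4 + 1/3*9/20 = 23/60
  d_1[Z] = 2/3*1/5 + 0*3/10 + 0*9/20 + 1/3*1/4 = 13/60
  d_1[W] = 2/3*1/10 + 0*1/20 + 0*1/4 + 1/3*1/20 = 1/12
d_1 = (X=19/60, Y=23/60, Z=13/60, W=1/12)
  d_2[X] = 19/60*7/20 + 23/60*3/5 + 13/60*1/20 + 1/12*1/4 = 149/400
  d_2[Y] = 19/60*7/20 + 23/60*1/20 + 13/60*1/4 + 1/12*9/20 = 133/600
  d_2[Z] = 19/60*1/5 + 23/60*3/10 + 13/60*9/20 + 1/12*1/4 = 89/300
  d_2[W] = 19/60*1/10 + 23/60*1/20 + 13/60*1/4 + 1/12*1/20 = 131/1200
d_2 = (X=149/400, Y=133/600, Z=89/300, W=131/1200)
  d_3[X] = 149/400*7/20 + 133/600*3/5 + 89/300*1/20 + 131/1200*1/4 = 611/2000
  d_3[Y] = 149/400*7/20 + 133/600*1/20 + 89/300*1/4 + 131/1200*9/20 = 1059/4000
  d_3[Z] = 149/400*1/5 + 133/600*3/10 + 89/300*9/20 + 131/1200*1/4 = 7243/24000
  d_3[W] = 149/400*1/10 + 133/600*1/20 + 89/300*1/4 + 131/1200*1/20 = 3071/24000
d_3 = (X=611/2000, Y=1059/4000, Z=7243/24000, W=3071/24000)

Answer: 611/2000 1059/4000 7243/24000 3071/24000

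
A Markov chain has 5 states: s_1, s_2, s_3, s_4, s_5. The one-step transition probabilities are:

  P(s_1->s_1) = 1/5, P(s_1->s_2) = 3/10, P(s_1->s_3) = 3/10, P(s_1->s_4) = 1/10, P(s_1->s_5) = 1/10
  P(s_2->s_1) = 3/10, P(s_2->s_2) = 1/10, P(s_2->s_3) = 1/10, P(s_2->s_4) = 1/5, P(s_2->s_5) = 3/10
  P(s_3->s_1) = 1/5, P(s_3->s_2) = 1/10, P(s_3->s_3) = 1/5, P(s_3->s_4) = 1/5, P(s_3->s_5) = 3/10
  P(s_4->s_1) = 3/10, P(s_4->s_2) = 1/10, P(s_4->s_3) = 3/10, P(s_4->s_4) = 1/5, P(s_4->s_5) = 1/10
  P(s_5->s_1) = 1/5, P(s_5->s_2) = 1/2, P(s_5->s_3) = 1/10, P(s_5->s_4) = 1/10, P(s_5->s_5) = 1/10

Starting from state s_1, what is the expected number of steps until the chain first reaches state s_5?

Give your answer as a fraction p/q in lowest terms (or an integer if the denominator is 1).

Answer: 65/12

Derivation:
Let h_i = expected steps to first reach s_5 from state i.
Boundary: h_s_5 = 0.
First-step equations for the other states:
  h_s_1 = 1 + 1/5*h_s_1 + 3/10*h_s_2 + 3/10*h_s_3 + 1/10*h_s_4 + 1/10*h_s_5
  h_s_2 = 1 + 3/10*h_s_1 + 1/10*h_s_2 + 1/10*h_s_3 + 1/5*h_s_4 + 3/10*h_s_5
  h_s_3 = 1 + 1/5*h_s_1 + 1/10*h_s_2 + 1/5*h_s_3 + 1/5*h_s_4 + 3/10*h_s_5
  h_s_4 = 1 + 3/10*h_s_1 + 1/10*h_s_2 + 3/10*h_s_3 + 1/5*h_s_4 + 1/10*h_s_5

Substituting h_s_5 = 0 and rearranging gives the linear system (I - Q) h = 1:
  [4/5, -3/10, -3/10, -1/10] . (h_s_1, h_s_2, h_s_3, h_s_4) = 1
  [-3/10, 9/10, -1/10, -1/5] . (h_s_1, h_s_2, h_s_3, h_s_4) = 1
  [-1/5, -1/10, 4/5, -1/5] . (h_s_1, h_s_2, h_s_3, h_s_4) = 1
  [-3/10, -1/10, -3/10, 4/5] . (h_s_1, h_s_2, h_s_3, h_s_4) = 1

Solving yields:
  h_s_1 = 65/12
  h_s_2 = 14/3
  h_s_3 = 55/12
  h_s_4 = 67/12

Starting state is s_1, so the expected hitting time is h_s_1 = 65/12.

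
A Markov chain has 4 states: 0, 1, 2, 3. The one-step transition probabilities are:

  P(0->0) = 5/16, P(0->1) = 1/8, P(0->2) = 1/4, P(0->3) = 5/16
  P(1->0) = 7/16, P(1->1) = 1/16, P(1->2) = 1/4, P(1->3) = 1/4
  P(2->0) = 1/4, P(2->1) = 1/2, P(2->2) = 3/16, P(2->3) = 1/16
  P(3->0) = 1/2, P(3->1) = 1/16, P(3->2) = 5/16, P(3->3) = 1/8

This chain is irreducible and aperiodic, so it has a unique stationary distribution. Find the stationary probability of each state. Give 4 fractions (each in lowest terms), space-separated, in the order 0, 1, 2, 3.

Answer: 1991/5548 1071/5548 1371/5548 1115/5548

Derivation:
The stationary distribution satisfies pi = pi * P, i.e.:
  pi_0 = 5/16*pi_0 + 7/16*pi_1 + 1/4*pi_2 + 1/2*pi_3
  pi_1 = 1/8*pi_0 + 1/16*pi_1 + 1/2*pi_2 + 1/16*pi_3
  pi_2 = 1/4*pi_0 + 1/4*pi_1 + 3/16*pi_2 + 5/16*pi_3
  pi_3 = 5/16*pi_0 + 1/4*pi_1 + 1/16*pi_2 + 1/8*pi_3
with normalization: pi_0 + pi_1 + pi_2 + pi_3 = 1.

Using the first 3 balance equations plus normalization, the linear system A*pi = b is:
  [-11/16, 7/16, 1/4, 1/2] . pi = 0
  [1/8, -15/16, 1/2, 1/16] . pi = 0
  [1/4, 1/4, -13/16, 5/16] . pi = 0
  [1, 1, 1, 1] . pi = 1

Solving yields:
  pi_0 = 1991/5548
  pi_1 = 1071/5548
  pi_2 = 1371/5548
  pi_3 = 1115/5548

Verification (pi * P):
  1991/5548*5/16 + 1071/5548*7/16 + 1371/5548*1/4 + 1115/5548*1/2 = 1991/5548 = pi_0  (ok)
  1991/5548*1/8 + 1071/5548*1/16 + 1371/5548*1/2 + 1115/5548*1/16 = 1071/5548 = pi_1  (ok)
  1991/5548*1/4 + 1071/5548*1/4 + 1371/5548*3/16 + 1115/5548*5/16 = 1371/5548 = pi_2  (ok)
  1991/5548*5/16 + 1071/5548*1/4 + 1371/5548*1/16 + 1115/5548*1/8 = 1115/5548 = pi_3  (ok)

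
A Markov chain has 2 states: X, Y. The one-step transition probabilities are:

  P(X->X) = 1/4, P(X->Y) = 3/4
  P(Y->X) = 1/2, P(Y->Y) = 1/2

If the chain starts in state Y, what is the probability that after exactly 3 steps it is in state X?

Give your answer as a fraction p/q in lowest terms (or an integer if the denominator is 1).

Computing P^3 by repeated multiplication:
P^1 =
  X: [1/4, 3/4]
  Y: [1/2, 1/2]
P^2 =
  X: [7/16, 9/16]
  Y: [3/8, 5/8]
P^3 =
  X: [25/64, 39/64]
  Y: [13/32, 19/32]

(P^3)[Y -> X] = 13/32

Answer: 13/32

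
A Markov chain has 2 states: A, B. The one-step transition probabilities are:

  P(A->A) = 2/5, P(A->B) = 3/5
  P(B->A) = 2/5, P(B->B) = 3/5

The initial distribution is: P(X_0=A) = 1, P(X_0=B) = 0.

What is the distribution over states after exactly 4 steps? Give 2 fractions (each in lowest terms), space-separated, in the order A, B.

Propagating the distribution step by step (d_{t+1} = d_t * P):
d_0 = (A=1, B=0)
  d_1[A] = 1*2/5 + 0*2/5 = 2/5
  d_1[B] = 1*3/5 + 0*3/5 = 3/5
d_1 = (A=2/5, B=3/5)
  d_2[A] = 2/5*2/5 + 3/5*2/5 = 2/5
  d_2[B] = 2/5*3/5 + 3/5*3/5 = 3/5
d_2 = (A=2/5, B=3/5)
  d_3[A] = 2/5*2/5 + 3/5*2/5 = 2/5
  d_3[B] = 2/5*3/5 + 3/5*3/5 = 3/5
d_3 = (A=2/5, B=3/5)
  d_4[A] = 2/5*2/5 + 3/5*2/5 = 2/5
  d_4[B] = 2/5*3/5 + 3/5*3/5 = 3/5
d_4 = (A=2/5, B=3/5)

Answer: 2/5 3/5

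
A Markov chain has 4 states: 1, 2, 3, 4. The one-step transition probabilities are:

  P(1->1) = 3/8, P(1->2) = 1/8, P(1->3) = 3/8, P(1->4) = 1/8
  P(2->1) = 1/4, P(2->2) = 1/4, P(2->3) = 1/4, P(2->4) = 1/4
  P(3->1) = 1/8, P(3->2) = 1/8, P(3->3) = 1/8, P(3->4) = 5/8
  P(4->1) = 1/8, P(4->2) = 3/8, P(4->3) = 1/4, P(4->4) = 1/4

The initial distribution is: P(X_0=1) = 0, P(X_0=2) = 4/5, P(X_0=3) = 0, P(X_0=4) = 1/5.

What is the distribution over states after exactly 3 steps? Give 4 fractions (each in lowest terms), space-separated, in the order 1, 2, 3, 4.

Answer: 529/2560 593/2560 63/256 101/320

Derivation:
Propagating the distribution step by step (d_{t+1} = d_t * P):
d_0 = (1=0, 2=4/5, 3=0, 4=1/5)
  d_1[1] = 0*3/8 + 4/5*1/4 + 0*1/8 + 1/5*1/8 = 9/40
  d_1[2] = 0*1/8 + 4/5*1/4 + 0*1/8 + 1/5*3/8 = 11/40
  d_1[3] = 0*3/8 + 4/5*1/4 + 0*1/8 + 1/5*1/4 = 1/4
  d_1[4] = 0*1/8 + 4/5*1/4 + 0*5/8 + 1/5*1/4 = 1/4
d_1 = (1=9/40, 2=11/40, 3=1/4, 4=1/4)
  d_2[1] = 9/40*3/8 + 11/40*1/4 + 1/4*1/8 + 1/4*1/8 = 69/320
  d_2[2] = 9/40*1/8 + 11/40*1/4 + 1/4*1/8 + 1/4*3/8 = 71/320
  d_2[3] = 9/40*3/8 + 11/40*1/4 + 1/4*1/8 + 1/4*1/4 = 79/320
  d_2[4] = 9/40*1/8 + 11/40*1/4 + 1/4*5/8 + 1/4*1/4 = 101/320
d_2 = (1=69/320, 2=71/320, 3=79/320, 4=101/320)
  d_3[1] = 69/320*3/8 + 71/320*1/4 + 79/320*1/8 + 101/320*1/8 = 529/2560
  d_3[2] = 69/320*1/8 + 71/320*1/4 + 79/320*1/8 + 101/320*3/8 = 593/2560
  d_3[3] = 69/320*3/8 + 71/320*1/4 + 79/320*1/8 + 101/320*1/4 = 63/256
  d_3[4] = 69/320*1/8 + 71/320*1/4 + 79/320*5/8 + 101/320*1/4 = 101/320
d_3 = (1=529/2560, 2=593/2560, 3=63/256, 4=101/320)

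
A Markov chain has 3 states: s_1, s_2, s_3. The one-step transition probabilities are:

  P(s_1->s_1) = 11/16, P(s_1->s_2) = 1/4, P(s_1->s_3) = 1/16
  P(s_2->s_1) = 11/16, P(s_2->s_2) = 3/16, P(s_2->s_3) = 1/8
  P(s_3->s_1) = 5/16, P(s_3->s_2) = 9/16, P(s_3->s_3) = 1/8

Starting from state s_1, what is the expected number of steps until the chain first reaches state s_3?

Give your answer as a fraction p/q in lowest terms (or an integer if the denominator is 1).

Answer: 272/21

Derivation:
Let h_i = expected steps to first reach s_3 from state i.
Boundary: h_s_3 = 0.
First-step equations for the other states:
  h_s_1 = 1 + 11/16*h_s_1 + 1/4*h_s_2 + 1/16*h_s_3
  h_s_2 = 1 + 11/16*h_s_1 + 3/16*h_s_2 + 1/8*h_s_3

Substituting h_s_3 = 0 and rearranging gives the linear system (I - Q) h = 1:
  [5/16, -1/4] . (h_s_1, h_s_2) = 1
  [-11/16, 13/16] . (h_s_1, h_s_2) = 1

Solving yields:
  h_s_1 = 272/21
  h_s_2 = 256/21

Starting state is s_1, so the expected hitting time is h_s_1 = 272/21.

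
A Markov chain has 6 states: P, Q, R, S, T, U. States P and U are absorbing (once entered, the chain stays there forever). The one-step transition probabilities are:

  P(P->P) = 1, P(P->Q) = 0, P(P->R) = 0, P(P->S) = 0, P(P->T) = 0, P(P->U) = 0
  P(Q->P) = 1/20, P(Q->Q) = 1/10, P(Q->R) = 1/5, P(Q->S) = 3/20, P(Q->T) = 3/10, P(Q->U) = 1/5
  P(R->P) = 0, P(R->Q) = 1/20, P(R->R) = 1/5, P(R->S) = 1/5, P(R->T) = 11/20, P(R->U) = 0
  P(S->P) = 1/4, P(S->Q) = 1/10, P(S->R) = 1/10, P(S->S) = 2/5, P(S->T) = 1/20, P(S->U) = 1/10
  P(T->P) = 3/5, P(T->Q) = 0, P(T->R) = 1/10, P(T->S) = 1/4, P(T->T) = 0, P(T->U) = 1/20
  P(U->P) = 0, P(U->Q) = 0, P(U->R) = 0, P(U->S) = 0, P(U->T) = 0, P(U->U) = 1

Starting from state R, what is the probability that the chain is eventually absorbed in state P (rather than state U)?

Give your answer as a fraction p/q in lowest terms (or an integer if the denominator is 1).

Let a_i = P(absorbed in P | start in state i).
Boundary conditions: a_P = 1, a_U = 0.
For each transient state i, a_i = sum_j P(i->j) * a_j:
  a_Q = 1/20*a_P + 1/10*a_Q + 1/5*a_R + 3/20*a_S + 3/10*a_T + 1/5*a_U
  a_R = 0*a_P + 1/20*a_Q + 1/5*a_R + 1/5*a_S + 11/20*a_T + 0*a_U
  a_S = 1/4*a_P + 1/10*a_Q + 1/10*a_R + 2/5*a_S + 1/20*a_T + 1/10*a_U
  a_T = 3/5*a_P + 0*a_Q + 1/10*a_R + 1/4*a_S + 0*a_T + 1/20*a_U

Substituting a_P = 1 and a_U = 0, rearrange to (I - Q) a = r where r[i] = P(i -> P):
  [9/10, -1/5, -3/20, -3/10] . (a_Q, a_R, a_S, a_T) = 1/20
  [-1/20, 4/5, -1/5, -11/20] . (a_Q, a_R, a_S, a_T) = 0
  [-1/10, -1/10, 3/5, -1/20] . (a_Q, a_R, a_S, a_T) = 1/4
  [0, -1/10, -1/4, 1] . (a_Q, a_R, a_S, a_T) = 3/5

Solving yields:
  a_Q = 17086/26365
  a_R = 8633/10546
  a_S = 19331/26365
  a_T = 4562/5273

Starting state is R, so the absorption probability is a_R = 8633/10546.

Answer: 8633/10546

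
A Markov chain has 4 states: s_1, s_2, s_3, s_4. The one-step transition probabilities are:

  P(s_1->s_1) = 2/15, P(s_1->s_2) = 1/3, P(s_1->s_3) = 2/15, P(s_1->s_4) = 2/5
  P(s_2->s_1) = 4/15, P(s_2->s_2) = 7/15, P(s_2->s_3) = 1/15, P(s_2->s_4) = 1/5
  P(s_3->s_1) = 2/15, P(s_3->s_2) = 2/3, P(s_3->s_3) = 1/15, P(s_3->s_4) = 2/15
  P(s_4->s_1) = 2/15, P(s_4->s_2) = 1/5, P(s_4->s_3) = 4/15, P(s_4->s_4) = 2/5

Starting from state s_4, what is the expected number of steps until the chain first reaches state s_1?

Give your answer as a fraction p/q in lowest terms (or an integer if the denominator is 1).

Let h_i = expected steps to first reach s_1 from state i.
Boundary: h_s_1 = 0.
First-step equations for the other states:
  h_s_2 = 1 + 4/15*h_s_1 + 7/15*h_s_2 + 1/15*h_s_3 + 1/5*h_s_4
  h_s_3 = 1 + 2/15*h_s_1 + 2/3*h_s_2 + 1/15*h_s_3 + 2/15*h_s_4
  h_s_4 = 1 + 2/15*h_s_1 + 1/5*h_s_2 + 4/15*h_s_3 + 2/5*h_s_4

Substituting h_s_1 = 0 and rearranging gives the linear system (I - Q) h = 1:
  [8/15, -1/15, -1/5] . (h_s_2, h_s_3, h_s_4) = 1
  [-2/3, 14/15, -2/15] . (h_s_2, h_s_3, h_s_4) = 1
  [-1/5, -4/15, 3/5] . (h_s_2, h_s_3, h_s_4) = 1

Solving yields:
  h_s_2 = 2745/602
  h_s_3 = 3075/602
  h_s_4 = 3285/602

Starting state is s_4, so the expected hitting time is h_s_4 = 3285/602.

Answer: 3285/602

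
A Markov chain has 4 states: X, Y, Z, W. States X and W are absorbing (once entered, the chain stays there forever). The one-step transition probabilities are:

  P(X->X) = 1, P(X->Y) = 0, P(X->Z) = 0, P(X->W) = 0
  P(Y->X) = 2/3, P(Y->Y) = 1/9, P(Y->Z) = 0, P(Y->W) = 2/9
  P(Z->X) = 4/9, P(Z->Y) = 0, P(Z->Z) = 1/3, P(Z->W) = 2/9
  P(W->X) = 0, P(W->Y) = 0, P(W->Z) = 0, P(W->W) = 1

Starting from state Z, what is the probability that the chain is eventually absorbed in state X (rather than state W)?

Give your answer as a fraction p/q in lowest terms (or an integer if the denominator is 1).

Answer: 2/3

Derivation:
Let a_i = P(absorbed in X | start in state i).
Boundary conditions: a_X = 1, a_W = 0.
For each transient state i, a_i = sum_j P(i->j) * a_j:
  a_Y = 2/3*a_X + 1/9*a_Y + 0*a_Z + 2/9*a_W
  a_Z = 4/9*a_X + 0*a_Y + 1/3*a_Z + 2/9*a_W

Substituting a_X = 1 and a_W = 0, rearrange to (I - Q) a = r where r[i] = P(i -> X):
  [8/9, 0] . (a_Y, a_Z) = 2/3
  [0, 2/3] . (a_Y, a_Z) = 4/9

Solving yields:
  a_Y = 3/4
  a_Z = 2/3

Starting state is Z, so the absorption probability is a_Z = 2/3.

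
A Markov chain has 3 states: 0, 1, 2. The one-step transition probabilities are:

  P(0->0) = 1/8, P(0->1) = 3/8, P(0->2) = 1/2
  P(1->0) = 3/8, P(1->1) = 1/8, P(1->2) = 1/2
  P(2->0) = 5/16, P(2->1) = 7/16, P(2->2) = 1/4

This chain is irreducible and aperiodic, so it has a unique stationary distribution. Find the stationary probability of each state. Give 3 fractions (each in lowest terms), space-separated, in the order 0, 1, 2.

The stationary distribution satisfies pi = pi * P, i.e.:
  pi_0 = 1/8*pi_0 + 3/8*pi_1 + 5/16*pi_2
  pi_1 = 3/8*pi_0 + 1/8*pi_1 + 7/16*pi_2
  pi_2 = 1/2*pi_0 + 1/2*pi_1 + 1/4*pi_2
with normalization: pi_0 + pi_1 + pi_2 = 1.

Using the first 2 balance equations plus normalization, the linear system A*pi = b is:
  [-7/8, 3/8, 5/16] . pi = 0
  [3/8, -7/8, 7/16] . pi = 0
  [1, 1, 1] . pi = 1

Solving yields:
  pi_0 = 7/25
  pi_1 = 8/25
  pi_2 = 2/5

Verification (pi * P):
  7/25*1/8 + 8/25*3/8 + 2/5*5/16 = 7/25 = pi_0  (ok)
  7/25*3/8 + 8/25*1/8 + 2/5*7/16 = 8/25 = pi_1  (ok)
  7/25*1/2 + 8/25*1/2 + 2/5*1/4 = 2/5 = pi_2  (ok)

Answer: 7/25 8/25 2/5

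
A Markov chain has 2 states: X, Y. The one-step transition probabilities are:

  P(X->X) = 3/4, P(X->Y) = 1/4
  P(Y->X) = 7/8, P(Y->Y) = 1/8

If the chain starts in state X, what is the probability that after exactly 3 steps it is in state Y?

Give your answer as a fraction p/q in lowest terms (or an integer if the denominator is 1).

Computing P^3 by repeated multiplication:
P^1 =
  X: [3/4, 1/4]
  Y: [7/8, 1/8]
P^2 =
  X: [25/32, 7/32]
  Y: [49/64, 15/64]
P^3 =
  X: [199/256, 57/256]
  Y: [399/512, 113/512]

(P^3)[X -> Y] = 57/256

Answer: 57/256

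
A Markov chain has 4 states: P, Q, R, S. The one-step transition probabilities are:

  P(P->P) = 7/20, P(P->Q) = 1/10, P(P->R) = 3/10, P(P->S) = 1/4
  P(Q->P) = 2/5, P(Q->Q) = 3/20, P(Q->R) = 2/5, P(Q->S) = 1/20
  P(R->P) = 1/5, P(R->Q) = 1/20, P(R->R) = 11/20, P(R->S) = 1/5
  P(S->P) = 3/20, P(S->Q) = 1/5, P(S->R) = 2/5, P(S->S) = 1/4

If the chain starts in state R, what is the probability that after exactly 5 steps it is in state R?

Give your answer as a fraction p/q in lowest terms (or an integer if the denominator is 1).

Answer: 282713/640000

Derivation:
Computing P^5 by repeated multiplication:
P^1 =
  P: [7/20, 1/10, 3/10, 1/4]
  Q: [2/5, 3/20, 2/5, 1/20]
  R: [1/5, 1/20, 11/20, 1/5]
  S: [3/20, 1/5, 2/5, 1/4]
P^2 =
  P: [13/50, 23/200, 41/100, 43/200]
  Q: [23/80, 37/400, 21/50, 1/5]
  R: [23/100, 19/200, 37/80, 17/80]
  S: [1/4, 23/200, 89/200, 19/100]
P^3 =
  P: [201/800, 427/4000, 871/2000, 413/2000]
  Q: [2013/8000, 829/8000, 1737/4000, 421/2000]
  R: [1943/8000, 823/8000, 3571/8000, 1663/8000]
  S: [251/1000, 41/400, 1767/4000, 819/4000]
P^4 =
  P: [19897/80000, 8337/80000, 2201/5000, 331/1600]
  Q: [39671/160000, 16723/160000, 17599/40000, 3321/16000]
  R: [19729/80000, 8289/80000, 70827/160000, 33137/160000]
  S: [19833/80000, 8281/80000, 35293/80000, 16593/80000]
P^5 =
  P: [396489/1600000, 166221/1600000, 352927/800000, 82859/400000]
  Q: [158539/640000, 332747/3200000, 705923/1600000, 82839/400000]
  R: [791549/3200000, 13281/128000, 282713/640000, 662861/3200000]
  S: [39603/160000, 83087/800000, 706213/1600000, 331583/1600000]

(P^5)[R -> R] = 282713/640000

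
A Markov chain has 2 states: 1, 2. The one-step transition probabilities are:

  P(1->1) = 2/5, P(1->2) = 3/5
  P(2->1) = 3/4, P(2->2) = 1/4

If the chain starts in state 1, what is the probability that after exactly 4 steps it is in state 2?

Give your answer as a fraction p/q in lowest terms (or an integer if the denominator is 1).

Computing P^4 by repeated multiplication:
P^1 =
  1: [2/5, 3/5]
  2: [3/4, 1/4]
P^2 =
  1: [61/100, 39/100]
  2: [39/80, 41/80]
P^3 =
  1: [1073/2000, 927/2000]
  2: [927/1600, 673/1600]
P^4 =
  1: [22489/40000, 17511/40000]
  2: [17511/32000, 14489/32000]

(P^4)[1 -> 2] = 17511/40000

Answer: 17511/40000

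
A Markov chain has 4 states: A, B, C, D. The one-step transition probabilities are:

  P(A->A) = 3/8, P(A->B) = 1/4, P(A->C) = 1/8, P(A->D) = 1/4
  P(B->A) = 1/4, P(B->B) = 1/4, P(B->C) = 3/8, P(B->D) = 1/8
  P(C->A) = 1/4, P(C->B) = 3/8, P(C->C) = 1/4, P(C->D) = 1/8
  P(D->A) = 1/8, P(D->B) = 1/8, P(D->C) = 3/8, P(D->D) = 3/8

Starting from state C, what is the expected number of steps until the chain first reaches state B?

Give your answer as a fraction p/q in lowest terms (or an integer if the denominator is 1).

Answer: 86/25

Derivation:
Let h_i = expected steps to first reach B from state i.
Boundary: h_B = 0.
First-step equations for the other states:
  h_A = 1 + 3/8*h_A + 1/4*h_B + 1/8*h_C + 1/4*h_D
  h_C = 1 + 1/4*h_A + 3/8*h_B + 1/4*h_C + 1/8*h_D
  h_D = 1 + 1/8*h_A + 1/8*h_B + 3/8*h_C + 3/8*h_D

Substituting h_B = 0 and rearranging gives the linear system (I - Q) h = 1:
  [5/8, -1/8, -1/4] . (h_A, h_C, h_D) = 1
  [-1/4, 3/4, -1/8] . (h_A, h_C, h_D) = 1
  [-1/8, -3/8, 5/8] . (h_A, h_C, h_D) = 1

Solving yields:
  h_A = 102/25
  h_C = 86/25
  h_D = 112/25

Starting state is C, so the expected hitting time is h_C = 86/25.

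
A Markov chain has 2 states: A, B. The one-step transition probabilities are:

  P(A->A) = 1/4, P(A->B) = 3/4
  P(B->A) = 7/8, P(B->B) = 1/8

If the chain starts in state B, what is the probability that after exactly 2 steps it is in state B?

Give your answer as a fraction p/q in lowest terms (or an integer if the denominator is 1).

Computing P^2 by repeated multiplication:
P^1 =
  A: [1/4, 3/4]
  B: [7/8, 1/8]
P^2 =
  A: [23/32, 9/32]
  B: [21/64, 43/64]

(P^2)[B -> B] = 43/64

Answer: 43/64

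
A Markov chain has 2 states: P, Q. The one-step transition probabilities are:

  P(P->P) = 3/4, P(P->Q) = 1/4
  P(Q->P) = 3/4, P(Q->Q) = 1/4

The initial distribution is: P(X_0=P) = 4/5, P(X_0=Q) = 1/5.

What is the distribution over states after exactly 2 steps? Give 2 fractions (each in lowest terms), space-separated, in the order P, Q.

Answer: 3/4 1/4

Derivation:
Propagating the distribution step by step (d_{t+1} = d_t * P):
d_0 = (P=4/5, Q=1/5)
  d_1[P] = 4/5*3/4 + 1/5*3/4 = 3/4
  d_1[Q] = 4/5*1/4 + 1/5*1/4 = 1/4
d_1 = (P=3/4, Q=1/4)
  d_2[P] = 3/4*3/4 + 1/4*3/4 = 3/4
  d_2[Q] = 3/4*1/4 + 1/4*1/4 = 1/4
d_2 = (P=3/4, Q=1/4)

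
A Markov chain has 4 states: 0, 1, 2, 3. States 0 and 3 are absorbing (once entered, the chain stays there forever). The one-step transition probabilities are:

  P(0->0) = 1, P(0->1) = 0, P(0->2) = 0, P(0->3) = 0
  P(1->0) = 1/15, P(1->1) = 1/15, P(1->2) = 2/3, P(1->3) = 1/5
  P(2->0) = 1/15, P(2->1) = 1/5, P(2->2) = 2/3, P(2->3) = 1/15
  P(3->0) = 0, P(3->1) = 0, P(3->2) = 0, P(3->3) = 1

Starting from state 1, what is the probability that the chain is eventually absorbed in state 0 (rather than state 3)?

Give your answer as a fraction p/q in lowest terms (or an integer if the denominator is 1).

Let a_i = P(absorbed in 0 | start in state i).
Boundary conditions: a_0 = 1, a_3 = 0.
For each transient state i, a_i = sum_j P(i->j) * a_j:
  a_1 = 1/15*a_0 + 1/15*a_1 + 2/3*a_2 + 1/5*a_3
  a_2 = 1/15*a_0 + 1/5*a_1 + 2/3*a_2 + 1/15*a_3

Substituting a_0 = 1 and a_3 = 0, rearrange to (I - Q) a = r where r[i] = P(i -> 0):
  [14/15, -2/3] . (a_1, a_2) = 1/15
  [-1/5, 1/3] . (a_1, a_2) = 1/15

Solving yields:
  a_1 = 3/8
  a_2 = 17/40

Starting state is 1, so the absorption probability is a_1 = 3/8.

Answer: 3/8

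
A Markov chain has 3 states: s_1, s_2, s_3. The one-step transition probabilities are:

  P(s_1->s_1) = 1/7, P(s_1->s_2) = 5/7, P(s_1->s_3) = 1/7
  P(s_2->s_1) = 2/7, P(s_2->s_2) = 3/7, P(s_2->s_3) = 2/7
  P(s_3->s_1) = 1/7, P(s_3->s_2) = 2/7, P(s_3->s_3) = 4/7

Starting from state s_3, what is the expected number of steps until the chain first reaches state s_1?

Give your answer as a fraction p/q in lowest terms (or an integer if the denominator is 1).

Answer: 21/4

Derivation:
Let h_i = expected steps to first reach s_1 from state i.
Boundary: h_s_1 = 0.
First-step equations for the other states:
  h_s_2 = 1 + 2/7*h_s_1 + 3/7*h_s_2 + 2/7*h_s_3
  h_s_3 = 1 + 1/7*h_s_1 + 2/7*h_s_2 + 4/7*h_s_3

Substituting h_s_1 = 0 and rearranging gives the linear system (I - Q) h = 1:
  [4/7, -2/7] . (h_s_2, h_s_3) = 1
  [-2/7, 3/7] . (h_s_2, h_s_3) = 1

Solving yields:
  h_s_2 = 35/8
  h_s_3 = 21/4

Starting state is s_3, so the expected hitting time is h_s_3 = 21/4.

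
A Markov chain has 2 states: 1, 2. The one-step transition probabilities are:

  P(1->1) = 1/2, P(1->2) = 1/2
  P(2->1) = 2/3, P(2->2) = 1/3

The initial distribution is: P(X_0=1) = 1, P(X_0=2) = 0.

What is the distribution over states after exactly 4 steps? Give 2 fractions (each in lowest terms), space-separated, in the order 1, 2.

Propagating the distribution step by step (d_{t+1} = d_t * P):
d_0 = (1=1, 2=0)
  d_1[1] = 1*1/2 + 0*2/3 = 1/2
  d_1[2] = 1*1/2 + 0*1/3 = 1/2
d_1 = (1=1/2, 2=1/2)
  d_2[1] = 1/2*1/2 + 1/2*2/3 = 7/12
  d_2[2] = 1/2*1/2 + 1/2*1/3 = 5/12
d_2 = (1=7/12, 2=5/12)
  d_3[1] = 7/12*1/2 + 5/12*2/3 = 41/72
  d_3[2] = 7/12*1/2 + 5/12*1/3 = 31/72
d_3 = (1=41/72, 2=31/72)
  d_4[1] = 41/72*1/2 + 31/72*2/3 = 247/432
  d_4[2] = 41/72*1/2 + 31/72*1/3 = 185/432
d_4 = (1=247/432, 2=185/432)

Answer: 247/432 185/432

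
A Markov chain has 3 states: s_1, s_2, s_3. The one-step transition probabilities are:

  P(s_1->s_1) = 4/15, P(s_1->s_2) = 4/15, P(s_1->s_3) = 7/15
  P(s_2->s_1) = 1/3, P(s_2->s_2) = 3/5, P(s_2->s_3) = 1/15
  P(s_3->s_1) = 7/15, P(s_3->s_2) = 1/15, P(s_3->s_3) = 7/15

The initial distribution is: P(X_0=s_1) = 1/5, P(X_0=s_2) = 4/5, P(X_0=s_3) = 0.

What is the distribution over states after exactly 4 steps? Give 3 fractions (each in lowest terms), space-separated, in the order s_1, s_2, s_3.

Propagating the distribution step by step (d_{t+1} = d_t * P):
d_0 = (s_1=1/5, s_2=4/5, s_3=0)
  d_1[s_1] = 1/5*4/15 + 4/5*1/3 + 0*7/15 = 8/25
  d_1[s_2] = 1/5*4/15 + 4/5*3/5 + 0*1/15 = 8/15
  d_1[s_3] = 1/5*7/15 + 4/5*1/15 + 0*7/15 = 11/75
d_1 = (s_1=8/25, s_2=8/15, s_3=11/75)
  d_2[s_1] = 8/25*4/15 + 8/15*1/3 + 11/75*7/15 = 373/1125
  d_2[s_2] = 8/25*4/15 + 8/15*3/5 + 11/75*1/15 = 467/1125
  d_2[s_3] = 8/25*7/15 + 8/15*1/15 + 11/75*7/15 = 19/75
d_2 = (s_1=373/1125, s_2=467/1125, s_3=19/75)
  d_3[s_1] = 373/1125*4/15 + 467/1125*1/3 + 19/75*7/15 = 5822/16875
  d_3[s_2] = 373/1125*4/15 + 467/1125*3/5 + 19/75*1/15 = 1196/3375
  d_3[s_3] = 373/1125*7/15 + 467/1125*1/15 + 19/75*7/15 = 1691/5625
d_3 = (s_1=5822/16875, s_2=1196/3375, s_3=1691/5625)
  d_4[s_1] = 5822/16875*4/15 + 1196/3375*1/3 + 1691/5625*7/15 = 88699/253125
  d_4[s_2] = 5822/16875*4/15 + 1196/3375*3/5 + 1691/5625*1/15 = 82181/253125
  d_4[s_3] = 5822/16875*7/15 + 1196/3375*1/15 + 1691/5625*7/15 = 5483/16875
d_4 = (s_1=88699/253125, s_2=82181/253125, s_3=5483/16875)

Answer: 88699/253125 82181/253125 5483/16875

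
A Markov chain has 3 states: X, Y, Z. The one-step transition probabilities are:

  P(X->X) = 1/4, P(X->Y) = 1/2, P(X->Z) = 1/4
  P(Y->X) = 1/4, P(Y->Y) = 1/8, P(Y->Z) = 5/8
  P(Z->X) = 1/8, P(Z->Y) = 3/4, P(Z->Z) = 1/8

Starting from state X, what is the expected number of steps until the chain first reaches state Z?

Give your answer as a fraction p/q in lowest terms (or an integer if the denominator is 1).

Answer: 44/17

Derivation:
Let h_i = expected steps to first reach Z from state i.
Boundary: h_Z = 0.
First-step equations for the other states:
  h_X = 1 + 1/4*h_X + 1/2*h_Y + 1/4*h_Z
  h_Y = 1 + 1/4*h_X + 1/8*h_Y + 5/8*h_Z

Substituting h_Z = 0 and rearranging gives the linear system (I - Q) h = 1:
  [3/4, -1/2] . (h_X, h_Y) = 1
  [-1/4, 7/8] . (h_X, h_Y) = 1

Solving yields:
  h_X = 44/17
  h_Y = 32/17

Starting state is X, so the expected hitting time is h_X = 44/17.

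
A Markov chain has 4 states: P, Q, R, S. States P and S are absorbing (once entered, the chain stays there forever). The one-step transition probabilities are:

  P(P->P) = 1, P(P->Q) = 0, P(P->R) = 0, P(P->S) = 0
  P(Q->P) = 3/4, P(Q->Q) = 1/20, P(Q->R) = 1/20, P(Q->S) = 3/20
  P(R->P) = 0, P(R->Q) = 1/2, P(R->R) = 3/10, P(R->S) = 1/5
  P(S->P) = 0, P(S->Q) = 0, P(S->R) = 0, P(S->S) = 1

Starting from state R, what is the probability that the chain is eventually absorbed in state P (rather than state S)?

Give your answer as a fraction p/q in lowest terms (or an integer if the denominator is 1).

Answer: 75/128

Derivation:
Let a_i = P(absorbed in P | start in state i).
Boundary conditions: a_P = 1, a_S = 0.
For each transient state i, a_i = sum_j P(i->j) * a_j:
  a_Q = 3/4*a_P + 1/20*a_Q + 1/20*a_R + 3/20*a_S
  a_R = 0*a_P + 1/2*a_Q + 3/10*a_R + 1/5*a_S

Substituting a_P = 1 and a_S = 0, rearrange to (I - Q) a = r where r[i] = P(i -> P):
  [19/20, -1/20] . (a_Q, a_R) = 3/4
  [-1/2, 7/10] . (a_Q, a_R) = 0

Solving yields:
  a_Q = 105/128
  a_R = 75/128

Starting state is R, so the absorption probability is a_R = 75/128.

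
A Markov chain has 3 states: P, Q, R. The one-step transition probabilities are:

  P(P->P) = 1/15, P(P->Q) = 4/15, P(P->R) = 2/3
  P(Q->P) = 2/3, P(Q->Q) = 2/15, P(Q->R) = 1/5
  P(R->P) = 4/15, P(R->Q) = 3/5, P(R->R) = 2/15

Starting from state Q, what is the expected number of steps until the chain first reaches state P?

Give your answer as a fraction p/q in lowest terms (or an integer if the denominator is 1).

Let h_i = expected steps to first reach P from state i.
Boundary: h_P = 0.
First-step equations for the other states:
  h_Q = 1 + 2/3*h_P + 2/15*h_Q + 1/5*h_R
  h_R = 1 + 4/15*h_P + 3/5*h_Q + 2/15*h_R

Substituting h_P = 0 and rearranging gives the linear system (I - Q) h = 1:
  [13/15, -1/5] . (h_Q, h_R) = 1
  [-3/5, 13/15] . (h_Q, h_R) = 1

Solving yields:
  h_Q = 120/71
  h_R = 165/71

Starting state is Q, so the expected hitting time is h_Q = 120/71.

Answer: 120/71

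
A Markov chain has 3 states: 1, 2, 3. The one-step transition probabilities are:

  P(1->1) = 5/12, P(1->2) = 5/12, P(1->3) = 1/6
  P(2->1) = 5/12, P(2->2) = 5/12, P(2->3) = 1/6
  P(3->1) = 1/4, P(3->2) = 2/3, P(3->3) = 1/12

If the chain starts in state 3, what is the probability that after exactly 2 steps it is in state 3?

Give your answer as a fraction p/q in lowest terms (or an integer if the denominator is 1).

Answer: 23/144

Derivation:
Computing P^2 by repeated multiplication:
P^1 =
  1: [5/12, 5/12, 1/6]
  2: [5/12, 5/12, 1/6]
  3: [1/4, 2/3, 1/12]
P^2 =
  1: [7/18, 11/24, 11/72]
  2: [7/18, 11/24, 11/72]
  3: [29/72, 7/16, 23/144]

(P^2)[3 -> 3] = 23/144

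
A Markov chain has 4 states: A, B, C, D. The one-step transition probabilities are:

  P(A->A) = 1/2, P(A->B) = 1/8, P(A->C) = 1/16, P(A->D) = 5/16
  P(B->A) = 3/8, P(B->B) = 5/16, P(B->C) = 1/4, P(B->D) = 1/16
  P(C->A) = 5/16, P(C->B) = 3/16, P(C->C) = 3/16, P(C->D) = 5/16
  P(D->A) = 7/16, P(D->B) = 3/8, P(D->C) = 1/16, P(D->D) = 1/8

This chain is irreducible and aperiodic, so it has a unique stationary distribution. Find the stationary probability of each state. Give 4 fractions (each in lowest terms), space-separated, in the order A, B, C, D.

The stationary distribution satisfies pi = pi * P, i.e.:
  pi_A = 1/2*pi_A + 3/8*pi_B + 5/16*pi_C + 7/16*pi_D
  pi_B = 1/8*pi_A + 5/16*pi_B + 3/16*pi_C + 3/8*pi_D
  pi_C = 1/16*pi_A + 1/4*pi_B + 3/16*pi_C + 1/16*pi_D
  pi_D = 5/16*pi_A + 1/16*pi_B + 5/16*pi_C + 1/8*pi_D
with normalization: pi_A + pi_B + pi_C + pi_D = 1.

Using the first 3 balance equations plus normalization, the linear system A*pi = b is:
  [-1/2, 3/8, 5/16, 7/16] . pi = 0
  [1/8, -11/16, 3/16, 3/8] . pi = 0
  [1/16, 1/4, -13/16, 1/16] . pi = 0
  [1, 1, 1, 1] . pi = 1

Solving yields:
  pi_A = 1578/3625
  pi_B = 831/3625
  pi_C = 437/3625
  pi_D = 779/3625

Verification (pi * P):
  1578/3625*1/2 + 831/3625*3/8 + 437/3625*5/16 + 779/3625*7/16 = 1578/3625 = pi_A  (ok)
  1578/3625*1/8 + 831/3625*5/16 + 437/3625*3/16 + 779/3625*3/8 = 831/3625 = pi_B  (ok)
  1578/3625*1/16 + 831/3625*1/4 + 437/3625*3/16 + 779/3625*1/16 = 437/3625 = pi_C  (ok)
  1578/3625*5/16 + 831/3625*1/16 + 437/3625*5/16 + 779/3625*1/8 = 779/3625 = pi_D  (ok)

Answer: 1578/3625 831/3625 437/3625 779/3625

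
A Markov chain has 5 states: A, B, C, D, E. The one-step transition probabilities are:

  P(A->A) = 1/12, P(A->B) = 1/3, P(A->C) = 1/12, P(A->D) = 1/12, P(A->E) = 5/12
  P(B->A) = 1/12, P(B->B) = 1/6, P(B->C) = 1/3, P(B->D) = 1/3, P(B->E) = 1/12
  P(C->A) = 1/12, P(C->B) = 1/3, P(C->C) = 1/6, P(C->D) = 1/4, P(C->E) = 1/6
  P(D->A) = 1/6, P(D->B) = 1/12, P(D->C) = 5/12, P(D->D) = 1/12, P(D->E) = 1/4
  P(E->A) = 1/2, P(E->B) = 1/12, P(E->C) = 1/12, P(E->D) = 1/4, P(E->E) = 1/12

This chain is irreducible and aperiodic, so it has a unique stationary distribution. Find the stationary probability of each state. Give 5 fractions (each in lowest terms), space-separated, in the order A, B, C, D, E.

The stationary distribution satisfies pi = pi * P, i.e.:
  pi_A = 1/12*pi_A + 1/12*pi_B + 1/12*pi_C + 1/6*pi_D + 1/2*pi_E
  pi_B = 1/3*pi_A + 1/6*pi_B + 1/3*pi_C + 1/12*pi_D + 1/12*pi_E
  pi_C = 1/12*pi_A + 1/3*pi_B + 1/6*pi_C + 5/12*pi_D + 1/12*pi_E
  pi_D = 1/12*pi_A + 1/3*pi_B + 1/4*pi_C + 1/12*pi_D + 1/4*pi_E
  pi_E = 5/12*pi_A + 1/12*pi_B + 1/6*pi_C + 1/4*pi_D + 1/12*pi_E
with normalization: pi_A + pi_B + pi_C + pi_D + pi_E = 1.

Using the first 4 balance equations plus normalization, the linear system A*pi = b is:
  [-11/12, 1/12, 1/12, 1/6, 1/2] . pi = 0
  [1/3, -5/6, 1/3, 1/12, 1/12] . pi = 0
  [1/12, 1/3, -5/6, 5/12, 1/12] . pi = 0
  [1/12, 1/3, 1/4, -11/12, 1/4] . pi = 0
  [1, 1, 1, 1, 1] . pi = 1

Solving yields:
  pi_A = 1279/7032
  pi_B = 939/4688
  pi_C = 3083/14064
  pi_D = 5699/28128
  pi_E = 5513/28128

Verification (pi * P):
  1279/7032*1/12 + 939/4688*1/12 + 3083/14064*1/12 + 5699/28128*1/6 + 5513/28128*1/2 = 1279/7032 = pi_A  (ok)
  1279/7032*1/3 + 939/4688*1/6 + 3083/14064*1/3 + 5699/28128*1/12 + 5513/28128*1/12 = 939/4688 = pi_B  (ok)
  1279/7032*1/12 + 939/4688*1/3 + 3083/14064*1/6 + 5699/28128*5/12 + 5513/28128*1/12 = 3083/14064 = pi_C  (ok)
  1279/7032*1/12 + 939/4688*1/3 + 3083/14064*1/4 + 5699/28128*1/12 + 5513/28128*1/4 = 5699/28128 = pi_D  (ok)
  1279/7032*5/12 + 939/4688*1/12 + 3083/14064*1/6 + 5699/28128*1/4 + 5513/28128*1/12 = 5513/28128 = pi_E  (ok)

Answer: 1279/7032 939/4688 3083/14064 5699/28128 5513/28128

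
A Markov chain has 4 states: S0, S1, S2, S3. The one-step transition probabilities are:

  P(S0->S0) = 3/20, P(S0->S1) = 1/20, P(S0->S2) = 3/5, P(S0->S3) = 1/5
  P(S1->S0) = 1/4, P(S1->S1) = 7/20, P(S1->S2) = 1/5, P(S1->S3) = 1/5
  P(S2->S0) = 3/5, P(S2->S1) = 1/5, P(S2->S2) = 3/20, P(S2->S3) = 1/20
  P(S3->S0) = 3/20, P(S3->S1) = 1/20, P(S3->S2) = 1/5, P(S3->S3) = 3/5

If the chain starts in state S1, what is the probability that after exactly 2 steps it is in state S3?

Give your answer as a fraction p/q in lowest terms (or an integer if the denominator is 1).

Answer: 1/4

Derivation:
Computing P^2 by repeated multiplication:
P^1 =
  S0: [3/20, 1/20, 3/5, 1/5]
  S1: [1/4, 7/20, 1/5, 1/5]
  S2: [3/5, 1/5, 3/20, 1/20]
  S3: [3/20, 1/20, 1/5, 3/5]
P^2 =
  S0: [17/40, 31/200, 23/100, 19/100]
  S1: [11/40, 37/200, 29/100, 1/4]
  S2: [19/80, 53/400, 173/400, 79/400]
  S3: [49/200, 19/200, 1/4, 41/100]

(P^2)[S1 -> S3] = 1/4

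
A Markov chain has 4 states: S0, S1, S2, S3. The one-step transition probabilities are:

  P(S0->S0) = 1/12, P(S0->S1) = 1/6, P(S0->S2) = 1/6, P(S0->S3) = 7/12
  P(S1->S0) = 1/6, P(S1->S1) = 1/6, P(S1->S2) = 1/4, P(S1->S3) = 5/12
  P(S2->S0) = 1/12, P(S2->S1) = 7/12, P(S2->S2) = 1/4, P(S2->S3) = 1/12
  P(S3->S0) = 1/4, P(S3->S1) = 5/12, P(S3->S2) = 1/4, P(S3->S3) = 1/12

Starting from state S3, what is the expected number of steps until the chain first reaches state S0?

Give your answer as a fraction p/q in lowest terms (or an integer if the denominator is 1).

Let h_i = expected steps to first reach S0 from state i.
Boundary: h_S0 = 0.
First-step equations for the other states:
  h_S1 = 1 + 1/6*h_S0 + 1/6*h_S1 + 1/4*h_S2 + 5/12*h_S3
  h_S2 = 1 + 1/12*h_S0 + 7/12*h_S1 + 1/4*h_S2 + 1/12*h_S3
  h_S3 = 1 + 1/4*h_S0 + 5/12*h_S1 + 1/4*h_S2 + 1/12*h_S3

Substituting h_S0 = 0 and rearranging gives the linear system (I - Q) h = 1:
  [5/6, -1/4, -5/12] . (h_S1, h_S2, h_S3) = 1
  [-7/12, 3/4, -1/12] . (h_S1, h_S2, h_S3) = 1
  [-5/12, -1/4, 11/12] . (h_S1, h_S2, h_S3) = 1

Solving yields:
  h_S1 = 6
  h_S2 = 53/8
  h_S3 = 45/8

Starting state is S3, so the expected hitting time is h_S3 = 45/8.

Answer: 45/8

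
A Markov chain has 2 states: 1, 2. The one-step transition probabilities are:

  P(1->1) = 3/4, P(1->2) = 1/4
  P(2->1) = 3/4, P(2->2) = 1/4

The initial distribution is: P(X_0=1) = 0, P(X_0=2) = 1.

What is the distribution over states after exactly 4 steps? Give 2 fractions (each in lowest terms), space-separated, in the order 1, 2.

Answer: 3/4 1/4

Derivation:
Propagating the distribution step by step (d_{t+1} = d_t * P):
d_0 = (1=0, 2=1)
  d_1[1] = 0*3/4 + 1*3/4 = 3/4
  d_1[2] = 0*1/4 + 1*1/4 = 1/4
d_1 = (1=3/4, 2=1/4)
  d_2[1] = 3/4*3/4 + 1/4*3/4 = 3/4
  d_2[2] = 3/4*1/4 + 1/4*1/4 = 1/4
d_2 = (1=3/4, 2=1/4)
  d_3[1] = 3/4*3/4 + 1/4*3/4 = 3/4
  d_3[2] = 3/4*1/4 + 1/4*1/4 = 1/4
d_3 = (1=3/4, 2=1/4)
  d_4[1] = 3/4*3/4 + 1/4*3/4 = 3/4
  d_4[2] = 3/4*1/4 + 1/4*1/4 = 1/4
d_4 = (1=3/4, 2=1/4)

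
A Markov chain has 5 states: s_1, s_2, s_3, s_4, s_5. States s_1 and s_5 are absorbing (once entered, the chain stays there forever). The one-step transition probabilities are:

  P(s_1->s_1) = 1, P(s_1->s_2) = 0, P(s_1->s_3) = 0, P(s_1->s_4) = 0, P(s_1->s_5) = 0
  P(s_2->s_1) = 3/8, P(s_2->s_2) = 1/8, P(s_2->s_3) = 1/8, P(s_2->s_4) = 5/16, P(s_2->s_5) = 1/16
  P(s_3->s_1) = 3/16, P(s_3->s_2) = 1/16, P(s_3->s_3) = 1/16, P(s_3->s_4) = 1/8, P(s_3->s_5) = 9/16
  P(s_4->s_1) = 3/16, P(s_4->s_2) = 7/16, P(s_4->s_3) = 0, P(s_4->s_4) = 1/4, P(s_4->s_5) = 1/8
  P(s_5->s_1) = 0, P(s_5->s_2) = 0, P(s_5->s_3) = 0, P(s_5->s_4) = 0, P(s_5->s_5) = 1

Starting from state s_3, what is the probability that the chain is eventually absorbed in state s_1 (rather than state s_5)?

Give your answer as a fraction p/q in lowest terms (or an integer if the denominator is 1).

Let a_i = P(absorbed in s_1 | start in state i).
Boundary conditions: a_s_1 = 1, a_s_5 = 0.
For each transient state i, a_i = sum_j P(i->j) * a_j:
  a_s_2 = 3/8*a_s_1 + 1/8*a_s_2 + 1/8*a_s_3 + 5/16*a_s_4 + 1/16*a_s_5
  a_s_3 = 3/16*a_s_1 + 1/16*a_s_2 + 1/16*a_s_3 + 1/8*a_s_4 + 9/16*a_s_5
  a_s_4 = 3/16*a_s_1 + 7/16*a_s_2 + 0*a_s_3 + 1/4*a_s_4 + 1/8*a_s_5

Substituting a_s_1 = 1 and a_s_5 = 0, rearrange to (I - Q) a = r where r[i] = P(i -> s_1):
  [7/8, -1/8, -5/16] . (a_s_2, a_s_3, a_s_4) = 3/8
  [-1/16, 15/16, -1/8] . (a_s_2, a_s_3, a_s_4) = 3/16
  [-7/16, 0, 3/4] . (a_s_2, a_s_3, a_s_4) = 3/16

Solving yields:
  a_s_2 = 1389/1943
  a_s_3 = 654/1943
  a_s_4 = 1296/1943

Starting state is s_3, so the absorption probability is a_s_3 = 654/1943.

Answer: 654/1943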